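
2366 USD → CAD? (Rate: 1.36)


Amount × rate = 2366 × 1.36
= 3217.76 CAD

3217.76 CAD


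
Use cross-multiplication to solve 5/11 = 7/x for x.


Cross multiply: 5 × x = 11 × 7
5x = 77
x = 77 / 5
= 15.40

15.40


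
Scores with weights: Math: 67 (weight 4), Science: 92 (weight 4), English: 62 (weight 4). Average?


Numerator = 67×4 + 92×4 + 62×4
= 268 + 368 + 248
= 884
Total weight = 12
Weighted avg = 884/12
= 73.67

73.67


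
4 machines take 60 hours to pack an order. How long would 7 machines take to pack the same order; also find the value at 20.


Inverse proportion: x × y = constant
k = 4 × 60 = 240
At x=7: k/7 = 34.29
At x=20: k/20 = 12.00
= 34.29 and 12.00

34.29 and 12.00


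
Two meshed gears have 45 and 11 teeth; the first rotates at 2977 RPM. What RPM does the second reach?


Gear ratio = 45:11 = 45:11
RPM_B = RPM_A × (teeth_A / teeth_B)
= 2977 × (45/11)
= 12178.6 RPM

12178.6 RPM


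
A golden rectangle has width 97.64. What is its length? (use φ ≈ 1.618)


φ = (1 + √5) / 2 ≈ 1.618
Length = width × φ = 97.64 × 1.618 = 157.98152
≈ 157.98

157.98


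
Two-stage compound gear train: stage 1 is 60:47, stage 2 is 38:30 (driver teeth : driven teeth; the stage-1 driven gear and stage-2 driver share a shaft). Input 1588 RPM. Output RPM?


Stage 1: RPM_B = RPM_A × t_A/t_B = 1588 × 60/47 = 95280/47 ≈ 2027.23
B and C share a shaft → RPM_C = RPM_B
Stage 2: RPM_D = RPM_C × t_C/t_D = RPM_A × (t_A×t_C)/(t_B×t_D)
Overall ratio = (60×38)/(47×30) = 2280/1410
RPM_D = 1588 × 2280/1410 = 3620640/1410
≈ 2567.83 RPM

2567.83 RPM


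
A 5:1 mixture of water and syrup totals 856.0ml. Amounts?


Total parts = 5 + 1 = 6
water: 856.0 × 5/6 = 713.3ml
syrup: 856.0 × 1/6 = 142.7ml
= 713.3ml and 142.7ml

713.3ml and 142.7ml


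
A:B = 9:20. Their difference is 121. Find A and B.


Let A = 9k, B = 20k.
20k - 9k = 121
11k = 121 → k = 121/11 = 11
A = 9×11 = 99, B = 20×11 = 220
= A = 99, B = 220

A = 99, B = 220


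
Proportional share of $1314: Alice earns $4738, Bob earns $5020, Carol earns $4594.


Total income = 4738 + 5020 + 4594 = $14352
Alice: $1314 × 4738/14352 = $433.79
Bob: $1314 × 5020/14352 = $459.61
Carol: $1314 × 4594/14352 = $420.60
= Alice: $433.79, Bob: $459.61, Carol: $420.60

Alice: $433.79, Bob: $459.61, Carol: $420.60


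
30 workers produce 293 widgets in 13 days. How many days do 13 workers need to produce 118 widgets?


Days ∝ work / workers, so d₂ = d₁ × (m₁/m₂) × (w₂/w₁)
Workers factor (inverse): 30/13 ≈ 2.3077
Work factor (direct): 118/293 ≈ 0.4027
d₂ = 13 × 30/13 × 118/293 = (13 × 30 × 118) / (13 × 293) = 46020/3809
≈ 12.08 days

12.08 days


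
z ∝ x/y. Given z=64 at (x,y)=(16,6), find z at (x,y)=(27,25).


z = k·x/y
Solve for k using the known point: k = z·y/x = 64×6/16 = 384/16 = 24.0000
Now evaluate at x=27, y=25:
z = k × 27 / 25 = (384 × 27) / (16 × 25) = 10368/400
= 25.9200

25.9200


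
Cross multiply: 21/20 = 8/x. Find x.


Cross multiply: 21 × x = 20 × 8
21x = 160
x = 160 / 21
= 7.62

7.62


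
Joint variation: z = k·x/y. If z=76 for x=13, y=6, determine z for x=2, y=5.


z = k·x/y
Solve for k using the known point: k = z·y/x = 76×6/13 = 456/13 ≈ 35.0769
Now evaluate at x=2, y=5:
z = k × 2 / 5 = (456 × 2) / (13 × 5) = 912/65
≈ 14.0308

14.0308


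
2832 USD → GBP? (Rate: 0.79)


Amount × rate = 2832 × 0.79
= 2237.28 GBP

2237.28 GBP


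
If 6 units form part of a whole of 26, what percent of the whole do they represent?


Percentage = (part / whole) × 100
= (6 / 26) × 100
≈ 23.08%

23.08%


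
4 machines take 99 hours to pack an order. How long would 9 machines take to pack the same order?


Inverse proportion: x × y = constant
k = 4 × 99 = 396
y₂ = k / 9 = 396 / 9
= 44.00

44.00


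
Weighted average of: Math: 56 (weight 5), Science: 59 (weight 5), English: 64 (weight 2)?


Numerator = 56×5 + 59×5 + 64×2
= 280 + 295 + 128
= 703
Total weight = 12
Weighted avg = 703/12
= 58.58

58.58


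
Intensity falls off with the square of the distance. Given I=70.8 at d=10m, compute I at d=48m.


I₁d₁² = I₂d₂²
I₂ = I₁ × (d₁/d₂)²
= 70.8 × (10/48)²
= 70.8 × 100/2304
= 7080/2304
≈ 3.0729

3.0729


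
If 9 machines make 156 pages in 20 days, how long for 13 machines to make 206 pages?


Days ∝ work / workers, so d₂ = d₁ × (m₁/m₂) × (w₂/w₁)
Workers factor (inverse): 9/13 ≈ 0.6923
Work factor (direct): 206/156 ≈ 1.3205
d₂ = 20 × 9/13 × 206/156 = (20 × 9 × 206) / (13 × 156) = 37080/2028
≈ 18.28 days

18.28 days


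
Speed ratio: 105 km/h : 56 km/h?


Ratio = 105:56
GCD = 7
Simplified = 15:8
Time ratio (same distance) = 8:15
Speed ratio = 15:8

15:8


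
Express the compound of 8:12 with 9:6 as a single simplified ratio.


Compound ratio = (8×9) : (12×6)
= 72:72
GCD = 72
= 1:1

1:1


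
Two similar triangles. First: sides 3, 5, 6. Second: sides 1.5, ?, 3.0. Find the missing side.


Scale factor = 1.5/3 = 0.5
Missing side = 5 × 0.5
= 2.5

2.5


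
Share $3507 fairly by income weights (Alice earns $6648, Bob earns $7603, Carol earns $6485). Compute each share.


Total income = 6648 + 7603 + 6485 = $20736
Alice: $3507 × 6648/20736 = $1124.35
Bob: $3507 × 7603/20736 = $1285.87
Carol: $3507 × 6485/20736 = $1096.78
= Alice: $1124.35, Bob: $1285.87, Carol: $1096.78

Alice: $1124.35, Bob: $1285.87, Carol: $1096.78


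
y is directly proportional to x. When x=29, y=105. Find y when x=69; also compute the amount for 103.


Direct proportion: y/x = constant
k = 105/29 ≈ 3.6207
y at x=69: k × 69 = 105 × 69 / 29 = 7245/29 ≈ 249.83
y at x=103: k × 103 = 105 × 103 / 29 = 10815/29 ≈ 372.93
= 249.83 and 372.93

249.83 and 372.93


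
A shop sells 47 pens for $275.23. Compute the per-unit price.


Unit rate = total / quantity
= 275.23 / 47
= $5.86 per unit

$5.86 per unit


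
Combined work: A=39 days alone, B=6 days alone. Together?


Rate of A = 1/39 per day
Rate of B = 1/6 per day
Combined rate = 1/39 + 1/6 = 45/234 ≈ 0.1923 per day
Days = 1 / combined rate = 234/45
= 5.20 days

5.20 days


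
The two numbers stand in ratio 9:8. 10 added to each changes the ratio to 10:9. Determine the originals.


Let A = 9k, B = 8k.
(9k + 10) / (8k + 10) = 10/9
Cross-multiply: 9(9k + 10) = 10(8k + 10)
81k + 90 = 80k + 100
81k - 80k = 100 - 90
1k = 10
k = 10/1 = 10
A = 9×10 = 90, B = 8×10 = 80
= A = 90, B = 80

A = 90, B = 80


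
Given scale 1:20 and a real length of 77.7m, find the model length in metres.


Model size = real / scale
= 77.7 / 20
= 3.8850 m

3.8850 m


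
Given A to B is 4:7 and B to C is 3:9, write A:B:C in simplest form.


Match B: multiply A:B by 3 → 12:21
Multiply B:C by 7 → 21:63
Combined: 12:21:63
GCD = 3
= 4:7:21

4:7:21


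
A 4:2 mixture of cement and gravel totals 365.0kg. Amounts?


Total parts = 4 + 2 = 6
cement: 365.0 × 4/6 = 243.3kg
gravel: 365.0 × 2/6 = 121.7kg
= 243.3kg and 121.7kg

243.3kg and 121.7kg


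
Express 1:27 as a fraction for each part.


Total parts = 1 + 27 = 28
First part: 1/28 = 1/28
Second part: 27/28 = 27/28
= 1/28 and 27/28

1/28 and 27/28


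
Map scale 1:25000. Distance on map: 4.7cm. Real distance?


Real distance = map distance × scale
= 4.7cm × 25000
= 117500 cm = 1175.0 m
= 1.175 km

1.175 km


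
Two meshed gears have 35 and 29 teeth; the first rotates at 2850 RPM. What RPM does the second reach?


Gear ratio = 35:29 = 35:29
RPM_B = RPM_A × (teeth_A / teeth_B)
= 2850 × (35/29)
= 3439.7 RPM

3439.7 RPM


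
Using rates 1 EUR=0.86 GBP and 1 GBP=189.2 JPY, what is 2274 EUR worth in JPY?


Step 1: 2274 EUR × 0.86 = 1955.64 GBP
Step 2: 1955.64 GBP × 189.2 = 370007.09 JPY
Implied rate EUR→JPY = 0.86 × 189.2 = 162.7120
= 370007.09 JPY

370007.09 JPY


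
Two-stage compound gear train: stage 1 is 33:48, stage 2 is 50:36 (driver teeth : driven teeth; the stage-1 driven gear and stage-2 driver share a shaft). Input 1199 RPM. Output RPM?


Stage 1: RPM_B = RPM_A × t_A/t_B = 1199 × 33/48 = 39567/48 ≈ 824.31
B and C share a shaft → RPM_C = RPM_B
Stage 2: RPM_D = RPM_C × t_C/t_D = RPM_A × (t_A×t_C)/(t_B×t_D)
Overall ratio = (33×50)/(48×36) = 1650/1728
RPM_D = 1199 × 1650/1728 = 1978350/1728
≈ 1144.88 RPM

1144.88 RPM


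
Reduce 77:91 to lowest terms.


GCD(77, 91) = 7
77/7 : 91/7
= 11:13

11:13


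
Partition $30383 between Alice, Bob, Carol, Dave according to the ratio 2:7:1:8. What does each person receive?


Total parts = 2 + 7 + 1 + 8 = 18
Alice: 30383 × 2/18 = 3375.89
Bob: 30383 × 7/18 = 11815.61
Carol: 30383 × 1/18 = 1687.94
Dave: 30383 × 8/18 = 13503.56
= Alice: $3375.89, Bob: $11815.61, Carol: $1687.94, Dave: $13503.56

Alice: $3375.89, Bob: $11815.61, Carol: $1687.94, Dave: $13503.56


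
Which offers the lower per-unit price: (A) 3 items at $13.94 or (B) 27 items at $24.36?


Deal A: $13.94/3 = $4.6467/unit
Deal B: $24.36/27 = $0.9022/unit
B is cheaper per unit
= Deal B

Deal B


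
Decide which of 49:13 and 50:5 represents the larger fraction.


49/13 = 3.7692
50/5 = 10.0000
3.7692 < 10.0000, so 49:13 is less
= 50:5

50:5


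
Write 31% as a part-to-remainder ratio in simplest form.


31% means 31 parts out of 100; remainder = 69
Part : remainder = 31:69
GCD = 1
= 31:69

31:69


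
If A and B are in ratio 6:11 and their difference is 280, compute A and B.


Let A = 6k, B = 11k.
11k - 6k = 280
5k = 280 → k = 280/5 = 56
A = 6×56 = 336, B = 11×56 = 616
= A = 336, B = 616

A = 336, B = 616


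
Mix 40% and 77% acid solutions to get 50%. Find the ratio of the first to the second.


Let x parts of 40% mix with y parts of 77%.
40x + 77y = 50(x + y)
40x + 77y = 50x + 50y
x(40 - 50) = y(50 - 77)
x/y = (77 - 50)/(50 - 40) = 27/10
Simplify: 27:10
= 27:10

27:10


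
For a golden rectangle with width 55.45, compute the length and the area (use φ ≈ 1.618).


φ = (1 + √5) / 2 ≈ 1.618
Length = width × φ = 55.45 × 1.618 = 89.7181
≈ 89.72
Area = width × length = 55.45 × 89.7181 = 4974.868645 ≈ 4974.87
= Length: 89.72, Area: 4974.87

Length: 89.72, Area: 4974.87


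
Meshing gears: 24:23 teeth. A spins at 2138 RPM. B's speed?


Gear ratio = 24:23 = 24:23
RPM_B = RPM_A × (teeth_A / teeth_B)
= 2138 × (24/23)
= 2231.0 RPM

2231.0 RPM


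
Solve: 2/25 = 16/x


Cross multiply: 2 × x = 25 × 16
2x = 400
x = 400 / 2
= 200.00

200.00


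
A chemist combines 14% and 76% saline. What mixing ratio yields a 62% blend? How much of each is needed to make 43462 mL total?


Let x parts of 14% mix with y parts of 76%.
14x + 76y = 62(x + y)
14x + 76y = 62x + 62y
x(14 - 62) = y(62 - 76)
x/y = (76 - 62)/(62 - 14) = 14/48
Simplify: 7:24
Total parts = 31; one part = 43462/31 = 1402.00 mL
14% solution: 7×1402.00 = 9814.00 mL
76% solution: 24×1402.00 = 33648.00 mL
= ratio 7:24; 9814.00 mL and 33648.00 mL

ratio 7:24; 9814.00 mL and 33648.00 mL


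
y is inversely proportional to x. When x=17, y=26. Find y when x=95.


Inverse proportion: x × y = constant
k = 17 × 26 = 442
y₂ = k / 95 = 442 / 95
= 4.65

4.65


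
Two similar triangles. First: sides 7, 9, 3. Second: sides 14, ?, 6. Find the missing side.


Scale factor = 14/7 = 2
Missing side = 9 × 2
= 18.0

18.0


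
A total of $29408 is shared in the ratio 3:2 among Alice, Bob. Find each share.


Total parts = 3 + 2 = 5
Alice: 29408 × 3/5 = 17644.80
Bob: 29408 × 2/5 = 11763.20
= Alice: $17644.80, Bob: $11763.20

Alice: $17644.80, Bob: $11763.20


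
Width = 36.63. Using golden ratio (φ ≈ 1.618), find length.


φ = (1 + √5) / 2 ≈ 1.618
Length = width × φ = 36.63 × 1.618 = 59.26734
≈ 59.27

59.27


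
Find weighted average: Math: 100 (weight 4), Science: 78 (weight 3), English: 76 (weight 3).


Numerator = 100×4 + 78×3 + 76×3
= 400 + 234 + 228
= 862
Total weight = 10
Weighted avg = 862/10
= 86.20

86.20


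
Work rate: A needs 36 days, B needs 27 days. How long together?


Rate of A = 1/36 per day
Rate of B = 1/27 per day
Combined rate = 1/36 + 1/27 = 63/972 ≈ 0.0648 per day
Days = 1 / combined rate = 972/63
≈ 15.43 days

15.43 days


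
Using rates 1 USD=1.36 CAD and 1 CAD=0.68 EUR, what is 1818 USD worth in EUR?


Step 1: 1818 USD × 1.36 = 2472.48 CAD
Step 2: 2472.48 CAD × 0.68 = 1681.29 EUR
Implied rate USD→EUR = 1.36 × 0.68 = 0.9248
= 1681.29 EUR

1681.29 EUR


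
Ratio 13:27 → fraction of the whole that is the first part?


Total parts = 13 + 27 = 40
First part: 13/40 = 13/40
= 13/40

13/40


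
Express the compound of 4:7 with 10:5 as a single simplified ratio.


Compound ratio = (4×10) : (7×5)
= 40:35
GCD = 5
= 8:7

8:7


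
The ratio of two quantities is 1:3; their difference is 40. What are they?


Let A = 1k, B = 3k.
3k - 1k = 40
2k = 40 → k = 40/2 = 20
A = 1×20 = 20, B = 3×20 = 60
= A = 20, B = 60

A = 20, B = 60


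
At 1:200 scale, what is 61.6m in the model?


Model size = real / scale
= 61.6 / 200
= 0.3080 m

0.3080 m


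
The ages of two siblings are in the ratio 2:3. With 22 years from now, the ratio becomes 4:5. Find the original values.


Let A = 2k, B = 3k.
(2k + 22) / (3k + 22) = 4/5
Cross-multiply: 5(2k + 22) = 4(3k + 22)
10k + 110 = 12k + 88
10k - 12k = 88 - 110
-2k = -22
k = -22/-2 = 11
A = 2×11 = 22, B = 3×11 = 33
= A = 22, B = 33

A = 22, B = 33


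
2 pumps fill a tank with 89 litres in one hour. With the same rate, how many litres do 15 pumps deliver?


Direct proportion: y/x = constant
k = 89/2 = 44.5000
y₂ = k × 15 = 89 × 15 / 2 = 1335/2
= 667.50

667.50


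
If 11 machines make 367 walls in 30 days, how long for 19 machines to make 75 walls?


Days ∝ work / workers, so d₂ = d₁ × (m₁/m₂) × (w₂/w₁)
Workers factor (inverse): 11/19 ≈ 0.5789
Work factor (direct): 75/367 ≈ 0.2044
d₂ = 30 × 11/19 × 75/367 = (30 × 11 × 75) / (19 × 367) = 24750/6973
≈ 3.55 days

3.55 days


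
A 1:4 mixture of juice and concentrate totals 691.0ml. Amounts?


Total parts = 1 + 4 = 5
juice: 691.0 × 1/5 = 138.2ml
concentrate: 691.0 × 4/5 = 552.8ml
= 138.2ml and 552.8ml

138.2ml and 552.8ml


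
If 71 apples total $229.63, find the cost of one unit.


Unit rate = total / quantity
= 229.63 / 71
= $3.23 per unit

$3.23 per unit


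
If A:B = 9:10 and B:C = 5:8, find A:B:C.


Match B: multiply A:B by 5 → 45:50
Multiply B:C by 10 → 50:80
Combined: 45:50:80
GCD = 5
= 9:10:16

9:10:16


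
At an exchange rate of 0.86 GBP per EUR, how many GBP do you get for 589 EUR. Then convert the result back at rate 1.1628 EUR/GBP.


Amount × rate = 589 × 0.86 = 506.54 GBP
Round-trip: 506.54 × 1.1628 = 589.00 EUR
= 506.54 GBP, then 589.00 EUR

506.54 GBP, then 589.00 EUR


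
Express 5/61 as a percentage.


Percentage = (part / whole) × 100
= (5 / 61) × 100
≈ 8.20%

8.20%


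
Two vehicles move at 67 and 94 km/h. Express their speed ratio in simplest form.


Ratio = 67:94
GCD = 1
Simplified = 67:94
Time ratio (same distance) = 94:67
Speed ratio = 67:94

67:94


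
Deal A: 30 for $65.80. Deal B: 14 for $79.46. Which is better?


Deal A: $65.80/30 = $2.1933/unit
Deal B: $79.46/14 = $5.6757/unit
A is cheaper per unit
= Deal A

Deal A


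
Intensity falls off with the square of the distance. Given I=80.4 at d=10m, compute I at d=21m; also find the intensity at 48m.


I₁d₁² = I₂d₂²
I at 21m = 80.4 × (10/21)² = 80.4 × 100/441 = 8040/441 ≈ 18.2313
I at 48m = 80.4 × (10/48)² = 80.4 × 100/2304 = 8040/2304 ≈ 3.4896
= 18.2313 and 3.4896

18.2313 and 3.4896


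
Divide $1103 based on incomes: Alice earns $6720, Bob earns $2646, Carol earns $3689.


Total income = 6720 + 2646 + 3689 = $13055
Alice: $1103 × 6720/13055 = $567.76
Bob: $1103 × 2646/13055 = $223.56
Carol: $1103 × 3689/13055 = $311.68
= Alice: $567.76, Bob: $223.56, Carol: $311.68

Alice: $567.76, Bob: $223.56, Carol: $311.68


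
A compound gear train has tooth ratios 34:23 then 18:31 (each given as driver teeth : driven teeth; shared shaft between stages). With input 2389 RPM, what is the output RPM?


Stage 1: RPM_B = RPM_A × t_A/t_B = 2389 × 34/23 = 81226/23 ≈ 3531.57
B and C share a shaft → RPM_C = RPM_B
Stage 2: RPM_D = RPM_C × t_C/t_D = RPM_A × (t_A×t_C)/(t_B×t_D)
Overall ratio = (34×18)/(23×31) = 612/713
RPM_D = 2389 × 612/713 = 1462068/713
≈ 2050.59 RPM

2050.59 RPM


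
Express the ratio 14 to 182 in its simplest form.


GCD(14, 182) = 14
14/14 : 182/14
= 1:13

1:13


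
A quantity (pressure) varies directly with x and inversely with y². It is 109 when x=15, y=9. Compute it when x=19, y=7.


z = k·x/y²
Solve for k using the known point: k = z·y²/x = 109×81/15 = 8829/15 = 588.6000
Now evaluate at x=19, y=7:
z = k × 19 / 49 = (8829 × 19) / (15 × 49) = 167751/735
≈ 228.2327

228.2327


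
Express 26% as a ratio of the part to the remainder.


26% means 26 parts out of 100; remainder = 74
Part : remainder = 26:74
GCD = 2
= 13:37

13:37


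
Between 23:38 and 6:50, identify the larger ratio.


23/38 = 0.6053
6/50 = 0.1200
0.6053 > 0.1200, so 23:38 is greater
= 23:38

23:38


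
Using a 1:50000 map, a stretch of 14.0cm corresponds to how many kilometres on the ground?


Real distance = map distance × scale
= 14.0cm × 50000
= 700000 cm = 7000.0 m
= 7.000 km

7.000 km


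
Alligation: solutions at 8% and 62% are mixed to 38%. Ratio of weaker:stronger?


Let x parts of 8% mix with y parts of 62%.
8x + 62y = 38(x + y)
8x + 62y = 38x + 38y
x(8 - 38) = y(38 - 62)
x/y = (62 - 38)/(38 - 8) = 24/30
Simplify: 4:5
= 4:5

4:5


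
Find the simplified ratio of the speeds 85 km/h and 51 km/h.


Ratio = 85:51
GCD = 17
Simplified = 5:3
Time ratio (same distance) = 3:5
Speed ratio = 5:3

5:3


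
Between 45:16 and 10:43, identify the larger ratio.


45/16 = 2.8125
10/43 = 0.2326
2.8125 > 0.2326, so 45:16 is greater
= 45:16

45:16


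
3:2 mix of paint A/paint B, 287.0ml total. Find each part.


Total parts = 3 + 2 = 5
paint A: 287.0 × 3/5 = 172.2ml
paint B: 287.0 × 2/5 = 114.8ml
= 172.2ml and 114.8ml

172.2ml and 114.8ml


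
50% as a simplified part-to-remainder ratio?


50% means 50 parts out of 100; remainder = 50
Part : remainder = 50:50
GCD = 50
= 1:1

1:1


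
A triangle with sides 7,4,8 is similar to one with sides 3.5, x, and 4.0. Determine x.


Scale factor = 3.5/7 = 0.5
Missing side = 4 × 0.5
= 2.0

2.0


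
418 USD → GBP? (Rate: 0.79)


Amount × rate = 418 × 0.79
= 330.22 GBP

330.22 GBP


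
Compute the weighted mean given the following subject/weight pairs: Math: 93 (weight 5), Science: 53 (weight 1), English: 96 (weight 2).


Numerator = 93×5 + 53×1 + 96×2
= 465 + 53 + 192
= 710
Total weight = 8
Weighted avg = 710/8
= 88.75

88.75


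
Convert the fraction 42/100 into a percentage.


Percentage = (part / whole) × 100
= (42 / 100) × 100
= 42.00%

42.00%


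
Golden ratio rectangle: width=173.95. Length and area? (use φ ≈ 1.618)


φ = (1 + √5) / 2 ≈ 1.618
Length = width × φ = 173.95 × 1.618 = 281.4511
≈ 281.45
Area = width × length = 173.95 × 281.4511 = 48958.418845 ≈ 48958.42
= Length: 281.45, Area: 48958.42

Length: 281.45, Area: 48958.42


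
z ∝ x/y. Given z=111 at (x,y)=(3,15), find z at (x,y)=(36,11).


z = k·x/y
Solve for k using the known point: k = z·y/x = 111×15/3 = 1665/3 = 555.0000
Now evaluate at x=36, y=11:
z = k × 36 / 11 = (1665 × 36) / (3 × 11) = 59940/33
≈ 1816.3636

1816.3636


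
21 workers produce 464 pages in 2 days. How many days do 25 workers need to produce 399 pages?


Days ∝ work / workers, so d₂ = d₁ × (m₁/m₂) × (w₂/w₁)
Workers factor (inverse): 21/25 = 0.8400
Work factor (direct): 399/464 ≈ 0.8599
d₂ = 2 × 21/25 × 399/464 = (2 × 21 × 399) / (25 × 464) = 16758/11600
≈ 1.44 days

1.44 days


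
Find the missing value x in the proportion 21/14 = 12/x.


Cross multiply: 21 × x = 14 × 12
21x = 168
x = 168 / 21
= 8.00

8.00


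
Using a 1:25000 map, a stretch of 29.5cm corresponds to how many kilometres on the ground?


Real distance = map distance × scale
= 29.5cm × 25000
= 737500 cm = 7375.0 m
= 7.375 km

7.375 km


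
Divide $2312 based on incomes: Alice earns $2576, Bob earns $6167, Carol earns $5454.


Total income = 2576 + 6167 + 5454 = $14197
Alice: $2312 × 2576/14197 = $419.50
Bob: $2312 × 6167/14197 = $1004.30
Carol: $2312 × 5454/14197 = $888.19
= Alice: $419.50, Bob: $1004.30, Carol: $888.19

Alice: $419.50, Bob: $1004.30, Carol: $888.19


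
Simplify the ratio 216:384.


GCD(216, 384) = 24
216/24 : 384/24
= 9:16

9:16


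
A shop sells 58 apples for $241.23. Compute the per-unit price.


Unit rate = total / quantity
= 241.23 / 58
= $4.16 per unit

$4.16 per unit


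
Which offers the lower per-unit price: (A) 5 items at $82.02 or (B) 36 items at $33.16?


Deal A: $82.02/5 = $16.4040/unit
Deal B: $33.16/36 = $0.9211/unit
B is cheaper per unit
= Deal B

Deal B


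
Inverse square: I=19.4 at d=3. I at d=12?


I₁d₁² = I₂d₂²
I₂ = I₁ × (d₁/d₂)²
= 19.4 × (3/12)²
= 19.4 × 9/144
= 174.6/144
= 1.2125

1.2125


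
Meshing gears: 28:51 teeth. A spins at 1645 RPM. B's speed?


Gear ratio = 28:51 = 28:51
RPM_B = RPM_A × (teeth_A / teeth_B)
= 1645 × (28/51)
= 903.1 RPM

903.1 RPM


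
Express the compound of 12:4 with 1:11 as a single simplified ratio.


Compound ratio = (12×1) : (4×11)
= 12:44
GCD = 4
= 3:11

3:11


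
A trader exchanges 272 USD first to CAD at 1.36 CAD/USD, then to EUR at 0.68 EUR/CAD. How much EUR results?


Step 1: 272 USD × 1.36 = 369.92 CAD
Step 2: 369.92 CAD × 0.68 = 251.55 EUR
Implied rate USD→EUR = 1.36 × 0.68 = 0.9248
= 251.55 EUR

251.55 EUR


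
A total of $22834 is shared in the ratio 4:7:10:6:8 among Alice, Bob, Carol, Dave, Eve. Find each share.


Total parts = 4 + 7 + 10 + 6 + 8 = 35
Alice: 22834 × 4/35 = 2609.60
Bob: 22834 × 7/35 = 4566.80
Carol: 22834 × 10/35 = 6524.00
Dave: 22834 × 6/35 = 3914.40
Eve: 22834 × 8/35 = 5219.20
= Alice: $2609.60, Bob: $4566.80, Carol: $6524.00, Dave: $3914.40, Eve: $5219.20

Alice: $2609.60, Bob: $4566.80, Carol: $6524.00, Dave: $3914.40, Eve: $5219.20


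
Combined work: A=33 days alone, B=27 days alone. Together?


Rate of A = 1/33 per day
Rate of B = 1/27 per day
Combined rate = 1/33 + 1/27 = 60/891 ≈ 0.0673 per day
Days = 1 / combined rate = 891/60
= 14.85 days

14.85 days


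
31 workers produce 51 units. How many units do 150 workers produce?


Direct proportion: y/x = constant
k = 51/31 ≈ 1.6452
y₂ = k × 150 = 51 × 150 / 31 = 7650/31
≈ 246.77

246.77


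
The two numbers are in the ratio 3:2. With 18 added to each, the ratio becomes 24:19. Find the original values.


Let A = 3k, B = 2k.
(3k + 18) / (2k + 18) = 24/19
Cross-multiply: 19(3k + 18) = 24(2k + 18)
57k + 342 = 48k + 432
57k - 48k = 432 - 342
9k = 90
k = 90/9 = 10
A = 3×10 = 30, B = 2×10 = 20
= A = 30, B = 20

A = 30, B = 20


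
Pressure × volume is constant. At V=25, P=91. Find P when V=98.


Inverse proportion: x × y = constant
k = 25 × 91 = 2275
y₂ = k / 98 = 2275 / 98
= 23.21

23.21


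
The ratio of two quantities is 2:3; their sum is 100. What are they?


Let A = 2k, B = 3k.
2k + 3k = 100
5k = 100 → k = 100/5 = 20
A = 2×20 = 40, B = 3×20 = 60
= A = 40, B = 60

A = 40, B = 60


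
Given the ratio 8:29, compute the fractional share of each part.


Total parts = 8 + 29 = 37
First part: 8/37 = 8/37
Second part: 29/37 = 29/37
= 8/37 and 29/37

8/37 and 29/37


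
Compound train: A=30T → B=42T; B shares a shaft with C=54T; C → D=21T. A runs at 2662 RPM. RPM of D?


Stage 1: RPM_B = RPM_A × t_A/t_B = 2662 × 30/42 = 79860/42 ≈ 1901.43
B and C share a shaft → RPM_C = RPM_B
Stage 2: RPM_D = RPM_C × t_C/t_D = RPM_A × (t_A×t_C)/(t_B×t_D)
Overall ratio = (30×54)/(42×21) = 1620/882
RPM_D = 2662 × 1620/882 = 4312440/882
≈ 4889.39 RPM

4889.39 RPM


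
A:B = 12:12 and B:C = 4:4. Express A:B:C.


Match B: multiply A:B by 4 → 48:48
Multiply B:C by 12 → 48:48
Combined: 48:48:48
GCD = 48
= 1:1:1

1:1:1


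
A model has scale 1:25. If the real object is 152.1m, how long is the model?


Model size = real / scale
= 152.1 / 25
= 6.0840 m

6.0840 m


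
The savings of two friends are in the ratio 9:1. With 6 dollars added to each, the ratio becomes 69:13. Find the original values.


Let A = 9k, B = 1k.
(9k + 6) / (1k + 6) = 69/13
Cross-multiply: 13(9k + 6) = 69(1k + 6)
117k + 78 = 69k + 414
117k - 69k = 414 - 78
48k = 336
k = 336/48 = 7
A = 9×7 = 63, B = 1×7 = 7
= A = 63, B = 7

A = 63, B = 7


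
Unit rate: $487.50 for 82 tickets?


Unit rate = total / quantity
= 487.50 / 82
= $5.95 per unit

$5.95 per unit


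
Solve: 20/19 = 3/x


Cross multiply: 20 × x = 19 × 3
20x = 57
x = 57 / 20
= 2.85

2.85


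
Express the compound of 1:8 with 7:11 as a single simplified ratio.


Compound ratio = (1×7) : (8×11)
= 7:88
GCD = 1
= 7:88

7:88


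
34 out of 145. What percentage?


Percentage = (part / whole) × 100
= (34 / 145) × 100
≈ 23.45%

23.45%


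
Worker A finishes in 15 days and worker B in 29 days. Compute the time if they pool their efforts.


Rate of A = 1/15 per day
Rate of B = 1/29 per day
Combined rate = 1/15 + 1/29 = 44/435 ≈ 0.1011 per day
Days = 1 / combined rate = 435/44
≈ 9.89 days

9.89 days


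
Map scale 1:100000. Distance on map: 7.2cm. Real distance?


Real distance = map distance × scale
= 7.2cm × 100000
= 720000 cm = 7200.0 m
= 7.200 km

7.200 km


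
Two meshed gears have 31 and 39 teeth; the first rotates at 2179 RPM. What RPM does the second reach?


Gear ratio = 31:39 = 31:39
RPM_B = RPM_A × (teeth_A / teeth_B)
= 2179 × (31/39)
= 1732.0 RPM

1732.0 RPM


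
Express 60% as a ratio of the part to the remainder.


60% means 60 parts out of 100; remainder = 40
Part : remainder = 60:40
GCD = 20
= 3:2

3:2


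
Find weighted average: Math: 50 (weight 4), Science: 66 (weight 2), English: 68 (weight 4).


Numerator = 50×4 + 66×2 + 68×4
= 200 + 132 + 272
= 604
Total weight = 10
Weighted avg = 604/10
= 60.40

60.40


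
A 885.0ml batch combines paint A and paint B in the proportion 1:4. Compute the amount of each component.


Total parts = 1 + 4 = 5
paint A: 885.0 × 1/5 = 177.0ml
paint B: 885.0 × 4/5 = 708.0ml
= 177.0ml and 708.0ml

177.0ml and 708.0ml


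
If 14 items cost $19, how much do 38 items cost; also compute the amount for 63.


Direct proportion: y/x = constant
k = 19/14 ≈ 1.3571
y at x=38: k × 38 = 19 × 38 / 14 = 722/14 ≈ 51.57
y at x=63: k × 63 = 19 × 63 / 14 = 1197/14 = 85.50
= 51.57 and 85.50

51.57 and 85.50


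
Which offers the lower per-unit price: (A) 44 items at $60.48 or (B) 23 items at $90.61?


Deal A: $60.48/44 = $1.3745/unit
Deal B: $90.61/23 = $3.9396/unit
A is cheaper per unit
= Deal A

Deal A


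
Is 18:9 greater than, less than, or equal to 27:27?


18/9 = 2.0000
27/27 = 1.0000
2.0000 > 1.0000, so 18:9 is greater
= greater than

greater than


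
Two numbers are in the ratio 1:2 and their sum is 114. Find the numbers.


Let A = 1k, B = 2k.
1k + 2k = 114
3k = 114 → k = 114/3 = 38
A = 1×38 = 38, B = 2×38 = 76
= A = 38, B = 76

A = 38, B = 76


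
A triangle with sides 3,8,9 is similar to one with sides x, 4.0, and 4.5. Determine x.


Scale factor = 4.0/8 = 0.5
Missing side = 3 × 0.5
= 1.5

1.5


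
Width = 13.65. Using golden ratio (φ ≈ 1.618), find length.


φ = (1 + √5) / 2 ≈ 1.618
Length = width × φ = 13.65 × 1.618 = 22.0857
≈ 22.09

22.09


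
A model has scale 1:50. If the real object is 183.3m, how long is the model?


Model size = real / scale
= 183.3 / 50
= 3.6660 m

3.6660 m


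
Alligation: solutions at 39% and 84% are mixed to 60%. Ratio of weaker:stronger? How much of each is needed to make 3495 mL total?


Let x parts of 39% mix with y parts of 84%.
39x + 84y = 60(x + y)
39x + 84y = 60x + 60y
x(39 - 60) = y(60 - 84)
x/y = (84 - 60)/(60 - 39) = 24/21
Simplify: 8:7
Total parts = 15; one part = 3495/15 = 233.00 mL
39% solution: 8×233.00 = 1864.00 mL
84% solution: 7×233.00 = 1631.00 mL
= ratio 8:7; 1864.00 mL and 1631.00 mL

ratio 8:7; 1864.00 mL and 1631.00 mL


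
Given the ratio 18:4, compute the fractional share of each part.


Total parts = 18 + 4 = 22
First part: 18/22 = 9/11
Second part: 4/22 = 2/11
= 9/11 and 2/11

9/11 and 2/11


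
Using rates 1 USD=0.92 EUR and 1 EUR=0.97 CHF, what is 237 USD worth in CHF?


Step 1: 237 USD × 0.92 = 218.04 EUR
Step 2: 218.04 EUR × 0.97 = 211.50 CHF
Implied rate USD→CHF = 0.92 × 0.97 = 0.8924
= 211.50 CHF

211.50 CHF


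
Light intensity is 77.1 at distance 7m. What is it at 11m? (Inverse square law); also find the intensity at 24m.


I₁d₁² = I₂d₂²
I at 11m = 77.1 × (7/11)² = 77.1 × 49/121 = 3777.9/121 ≈ 31.2223
I at 24m = 77.1 × (7/24)² = 77.1 × 49/576 = 3777.9/576 ≈ 6.5589
= 31.2223 and 6.5589

31.2223 and 6.5589


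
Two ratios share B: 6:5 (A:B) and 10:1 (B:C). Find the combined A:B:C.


Match B: multiply A:B by 10 → 60:50
Multiply B:C by 5 → 50:5
Combined: 60:50:5
GCD = 5
= 12:10:1

12:10:1


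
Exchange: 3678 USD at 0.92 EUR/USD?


Amount × rate = 3678 × 0.92
= 3383.76 EUR

3383.76 EUR


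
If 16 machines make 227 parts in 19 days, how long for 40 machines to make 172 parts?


Days ∝ work / workers, so d₂ = d₁ × (m₁/m₂) × (w₂/w₁)
Workers factor (inverse): 16/40 = 0.4000
Work factor (direct): 172/227 ≈ 0.7577
d₂ = 19 × 16/40 × 172/227 = (19 × 16 × 172) / (40 × 227) = 52288/9080
≈ 5.76 days

5.76 days


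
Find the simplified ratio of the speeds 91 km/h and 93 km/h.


Ratio = 91:93
GCD = 1
Simplified = 91:93
Time ratio (same distance) = 93:91
Speed ratio = 91:93

91:93


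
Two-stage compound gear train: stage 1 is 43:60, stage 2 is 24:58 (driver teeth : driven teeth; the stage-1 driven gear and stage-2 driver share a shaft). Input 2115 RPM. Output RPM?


Stage 1: RPM_B = RPM_A × t_A/t_B = 2115 × 43/60 = 90945/60 = 1515.75
B and C share a shaft → RPM_C = RPM_B
Stage 2: RPM_D = RPM_C × t_C/t_D = RPM_A × (t_A×t_C)/(t_B×t_D)
Overall ratio = (43×24)/(60×58) = 1032/3480
RPM_D = 2115 × 1032/3480 = 2182680/3480
≈ 627.21 RPM

627.21 RPM


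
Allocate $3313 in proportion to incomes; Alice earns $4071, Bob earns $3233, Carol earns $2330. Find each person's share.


Total income = 4071 + 3233 + 2330 = $9634
Alice: $3313 × 4071/9634 = $1399.96
Bob: $3313 × 3233/9634 = $1111.78
Carol: $3313 × 2330/9634 = $801.25
= Alice: $1399.96, Bob: $1111.78, Carol: $801.25

Alice: $1399.96, Bob: $1111.78, Carol: $801.25


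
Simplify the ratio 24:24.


GCD(24, 24) = 24
24/24 : 24/24
= 1:1

1:1


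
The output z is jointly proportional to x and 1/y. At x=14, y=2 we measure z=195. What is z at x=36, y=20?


z = k·x/y
Solve for k using the known point: k = z·y/x = 195×2/14 = 390/14 ≈ 27.8571
Now evaluate at x=36, y=20:
z = k × 36 / 20 = (390 × 36) / (14 × 20) = 14040/280
≈ 50.1429

50.1429


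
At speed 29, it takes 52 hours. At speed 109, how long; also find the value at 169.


Inverse proportion: x × y = constant
k = 29 × 52 = 1508
At x=109: k/109 = 13.83
At x=169: k/169 = 8.92
= 13.83 and 8.92

13.83 and 8.92


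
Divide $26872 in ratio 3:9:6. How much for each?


Total parts = 3 + 9 + 6 = 18
Part 1: 26872 × 3/18 = 4478.67
Part 2: 26872 × 9/18 = 13436.00
Part 3: 26872 × 6/18 = 8957.33
= Part 1: $4478.67, Part 2: $13436.00, Part 3: $8957.33

Part 1: $4478.67, Part 2: $13436.00, Part 3: $8957.33


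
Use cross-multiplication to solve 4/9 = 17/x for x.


Cross multiply: 4 × x = 9 × 17
4x = 153
x = 153 / 4
= 38.25

38.25


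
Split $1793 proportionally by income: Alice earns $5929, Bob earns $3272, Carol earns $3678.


Total income = 5929 + 3272 + 3678 = $12879
Alice: $1793 × 5929/12879 = $825.43
Bob: $1793 × 3272/12879 = $455.52
Carol: $1793 × 3678/12879 = $512.05
= Alice: $825.43, Bob: $455.52, Carol: $512.05

Alice: $825.43, Bob: $455.52, Carol: $512.05


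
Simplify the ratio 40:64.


GCD(40, 64) = 8
40/8 : 64/8
= 5:8

5:8


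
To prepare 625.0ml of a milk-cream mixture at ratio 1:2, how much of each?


Total parts = 1 + 2 = 3
milk: 625.0 × 1/3 = 208.3ml
cream: 625.0 × 2/3 = 416.7ml
= 208.3ml and 416.7ml

208.3ml and 416.7ml


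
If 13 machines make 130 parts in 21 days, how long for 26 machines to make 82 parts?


Days ∝ work / workers, so d₂ = d₁ × (m₁/m₂) × (w₂/w₁)
Workers factor (inverse): 13/26 = 0.5000
Work factor (direct): 82/130 ≈ 0.6308
d₂ = 21 × 13/26 × 82/130 = (21 × 13 × 82) / (26 × 130) = 22386/3380
≈ 6.62 days

6.62 days


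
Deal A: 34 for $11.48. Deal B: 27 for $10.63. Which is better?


Deal A: $11.48/34 = $0.3376/unit
Deal B: $10.63/27 = $0.3937/unit
A is cheaper per unit
= Deal A

Deal A


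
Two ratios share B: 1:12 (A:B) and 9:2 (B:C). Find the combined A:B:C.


Match B: multiply A:B by 9 → 9:108
Multiply B:C by 12 → 108:24
Combined: 9:108:24
GCD = 3
= 3:36:8

3:36:8


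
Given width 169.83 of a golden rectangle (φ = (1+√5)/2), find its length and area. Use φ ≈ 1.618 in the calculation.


φ = (1 + √5) / 2 ≈ 1.618
Length = width × φ = 169.83 × 1.618 = 274.78494
≈ 274.78
Area = width × length = 169.83 × 274.78494 = 46666.7263602 ≈ 46666.73
= Length: 274.78, Area: 46666.73

Length: 274.78, Area: 46666.73


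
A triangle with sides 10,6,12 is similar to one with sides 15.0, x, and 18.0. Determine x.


Scale factor = 15.0/10 = 1.5
Missing side = 6 × 1.5
= 9.0

9.0


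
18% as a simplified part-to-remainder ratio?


18% means 18 parts out of 100; remainder = 82
Part : remainder = 18:82
GCD = 2
= 9:41

9:41


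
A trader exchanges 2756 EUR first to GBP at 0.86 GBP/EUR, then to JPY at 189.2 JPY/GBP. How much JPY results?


Step 1: 2756 EUR × 0.86 = 2370.16 GBP
Step 2: 2370.16 GBP × 189.2 = 448434.27 JPY
Implied rate EUR→JPY = 0.86 × 189.2 = 162.7120
= 448434.27 JPY

448434.27 JPY


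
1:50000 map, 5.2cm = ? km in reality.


Real distance = map distance × scale
= 5.2cm × 50000
= 260000 cm = 2600.0 m
= 2.600 km

2.600 km


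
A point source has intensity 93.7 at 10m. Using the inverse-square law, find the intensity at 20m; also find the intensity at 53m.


I₁d₁² = I₂d₂²
I at 20m = 93.7 × (10/20)² = 93.7 × 100/400 = 9370/400 = 23.4250
I at 53m = 93.7 × (10/53)² = 93.7 × 100/2809 = 9370/2809 ≈ 3.3357
= 23.4250 and 3.3357

23.4250 and 3.3357


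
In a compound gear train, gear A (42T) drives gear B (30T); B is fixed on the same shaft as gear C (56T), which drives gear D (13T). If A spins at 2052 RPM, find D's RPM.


Stage 1: RPM_B = RPM_A × t_A/t_B = 2052 × 42/30 = 86184/30 = 2872.80
B and C share a shaft → RPM_C = RPM_B
Stage 2: RPM_D = RPM_C × t_C/t_D = RPM_A × (t_A×t_C)/(t_B×t_D)
Overall ratio = (42×56)/(30×13) = 2352/390
RPM_D = 2052 × 2352/390 = 4826304/390
≈ 12375.14 RPM

12375.14 RPM


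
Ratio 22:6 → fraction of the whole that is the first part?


Total parts = 22 + 6 = 28
First part: 22/28 = 11/14
= 11/14

11/14


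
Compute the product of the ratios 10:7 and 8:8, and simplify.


Compound ratio = (10×8) : (7×8)
= 80:56
GCD = 8
= 10:7

10:7


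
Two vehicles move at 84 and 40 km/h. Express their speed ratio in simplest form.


Ratio = 84:40
GCD = 4
Simplified = 21:10
Time ratio (same distance) = 10:21
Speed ratio = 21:10

21:10


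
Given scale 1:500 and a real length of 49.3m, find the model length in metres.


Model size = real / scale
= 49.3 / 500
= 0.0986 m

0.0986 m


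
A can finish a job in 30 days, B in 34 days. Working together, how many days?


Rate of A = 1/30 per day
Rate of B = 1/34 per day
Combined rate = 1/30 + 1/34 = 64/1020 ≈ 0.0627 per day
Days = 1 / combined rate = 1020/64
≈ 15.94 days

15.94 days


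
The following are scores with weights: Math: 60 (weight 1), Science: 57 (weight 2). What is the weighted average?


Numerator = 60×1 + 57×2
= 60 + 114
= 174
Total weight = 3
Weighted avg = 174/3
= 58.00

58.00


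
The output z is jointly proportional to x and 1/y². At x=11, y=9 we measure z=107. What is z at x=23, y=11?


z = k·x/y²
Solve for k using the known point: k = z·y²/x = 107×81/11 = 8667/11 ≈ 787.9091
Now evaluate at x=23, y=11:
z = k × 23 / 121 = (8667 × 23) / (11 × 121) = 199341/1331
≈ 149.7678

149.7678


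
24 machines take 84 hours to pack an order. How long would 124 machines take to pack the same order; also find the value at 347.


Inverse proportion: x × y = constant
k = 24 × 84 = 2016
At x=124: k/124 = 16.26
At x=347: k/347 = 5.81
= 16.26 and 5.81

16.26 and 5.81


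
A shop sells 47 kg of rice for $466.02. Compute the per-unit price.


Unit rate = total / quantity
= 466.02 / 47
= $9.92 per unit

$9.92 per unit


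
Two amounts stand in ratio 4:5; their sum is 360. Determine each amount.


Let A = 4k, B = 5k.
4k + 5k = 360
9k = 360 → k = 360/9 = 40
A = 4×40 = 160, B = 5×40 = 200
= A = 160, B = 200

A = 160, B = 200


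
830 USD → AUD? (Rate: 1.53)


Amount × rate = 830 × 1.53
= 1269.90 AUD

1269.90 AUD


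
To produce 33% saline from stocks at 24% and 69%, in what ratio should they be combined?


Let x parts of 24% mix with y parts of 69%.
24x + 69y = 33(x + y)
24x + 69y = 33x + 33y
x(24 - 33) = y(33 - 69)
x/y = (69 - 33)/(33 - 24) = 36/9
Simplify: 4:1
= 4:1

4:1


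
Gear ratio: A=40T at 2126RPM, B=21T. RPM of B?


Gear ratio = 40:21 = 40:21
RPM_B = RPM_A × (teeth_A / teeth_B)
= 2126 × (40/21)
= 4049.5 RPM

4049.5 RPM


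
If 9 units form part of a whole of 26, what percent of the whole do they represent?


Percentage = (part / whole) × 100
= (9 / 26) × 100
≈ 34.62%

34.62%


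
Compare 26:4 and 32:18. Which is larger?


26/4 = 6.5000
32/18 = 1.7778
6.5000 > 1.7778, so 26:4 is greater
= 26:4

26:4


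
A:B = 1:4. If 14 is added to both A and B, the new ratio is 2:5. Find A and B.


Let A = 1k, B = 4k.
(1k + 14) / (4k + 14) = 2/5
Cross-multiply: 5(1k + 14) = 2(4k + 14)
5k + 70 = 8k + 28
5k - 8k = 28 - 70
-3k = -42
k = -42/-3 = 14
A = 1×14 = 14, B = 4×14 = 56
= A = 14, B = 56

A = 14, B = 56


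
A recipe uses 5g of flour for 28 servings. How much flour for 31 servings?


Direct proportion: y/x = constant
k = 5/28 ≈ 0.1786
y₂ = k × 31 = 5 × 31 / 28 = 155/28
≈ 5.54

5.54


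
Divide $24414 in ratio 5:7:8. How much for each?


Total parts = 5 + 7 + 8 = 20
Part 1: 24414 × 5/20 = 6103.50
Part 2: 24414 × 7/20 = 8544.90
Part 3: 24414 × 8/20 = 9765.60
= Part 1: $6103.50, Part 2: $8544.90, Part 3: $9765.60

Part 1: $6103.50, Part 2: $8544.90, Part 3: $9765.60


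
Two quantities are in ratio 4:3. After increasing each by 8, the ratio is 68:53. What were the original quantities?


Let A = 4k, B = 3k.
(4k + 8) / (3k + 8) = 68/53
Cross-multiply: 53(4k + 8) = 68(3k + 8)
212k + 424 = 204k + 544
212k - 204k = 544 - 424
8k = 120
k = 120/8 = 15
A = 4×15 = 60, B = 3×15 = 45
= A = 60, B = 45

A = 60, B = 45


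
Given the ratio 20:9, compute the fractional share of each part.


Total parts = 20 + 9 = 29
First part: 20/29 = 20/29
Second part: 9/29 = 9/29
= 20/29 and 9/29

20/29 and 9/29


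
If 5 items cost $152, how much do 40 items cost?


Direct proportion: y/x = constant
k = 152/5 = 30.4000
y₂ = k × 40 = 152 × 40 / 5 = 6080/5
= 1216.00

1216.00
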